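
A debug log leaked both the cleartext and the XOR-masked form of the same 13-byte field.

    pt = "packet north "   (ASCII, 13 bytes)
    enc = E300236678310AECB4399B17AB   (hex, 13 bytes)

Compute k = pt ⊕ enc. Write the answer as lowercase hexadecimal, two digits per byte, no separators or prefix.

9361400d1d452a82db4bef7f8b

Since enc = pt ⊕ k, XORing both sides with pt gives k = pt ⊕ enc.
70 ⊕ e3 = 93
61 ⊕ 00 = 61
63 ⊕ 23 = 40
6b ⊕ 66 = 0d
65 ⊕ 78 = 1d
74 ⊕ 31 = 45
20 ⊕ 0a = 2a
6e ⊕ ec = 82
6f ⊕ b4 = db
72 ⊕ 39 = 4b
74 ⊕ 9b = ef
68 ⊕ 17 = 7f
20 ⊕ ab = 8b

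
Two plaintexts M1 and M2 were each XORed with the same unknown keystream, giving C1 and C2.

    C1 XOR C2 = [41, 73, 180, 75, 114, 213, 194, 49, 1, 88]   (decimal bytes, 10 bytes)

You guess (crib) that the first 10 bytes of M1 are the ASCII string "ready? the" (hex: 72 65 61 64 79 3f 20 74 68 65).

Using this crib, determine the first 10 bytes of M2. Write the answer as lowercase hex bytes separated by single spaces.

5b 2c d5 2f 0b ea e2 45 69 3d

Since C1 ⊕ C2 = M1 ⊕ M2, XORing with the guessed M1 bytes yields the corresponding M2 bytes: M2 = (C1 ⊕ C2) ⊕ M1.
byte 0: 29 ^ 72 = 5b
byte 1: 49 ^ 65 = 2c
byte 2: b4 ^ 61 = d5
byte 3: 4b ^ 64 = 2f
byte 4: 72 ^ 79 = 0b
byte 5: d5 ^ 3f = ea
byte 6: c2 ^ 20 = e2
byte 7: 31 ^ 74 = 45
byte 8: 01 ^ 68 = 69
byte 9: 58 ^ 65 = 3d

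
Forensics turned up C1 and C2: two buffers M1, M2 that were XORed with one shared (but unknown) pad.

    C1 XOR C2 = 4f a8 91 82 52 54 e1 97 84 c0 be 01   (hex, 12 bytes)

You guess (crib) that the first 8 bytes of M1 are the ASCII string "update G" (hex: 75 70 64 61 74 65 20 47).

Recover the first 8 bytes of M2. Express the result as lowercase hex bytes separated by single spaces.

3a d8 f5 e3 26 31 c1 d0

Since C1 ⊕ C2 = M1 ⊕ M2, XORing with the guessed M1 bytes yields the corresponding M2 bytes: M2 = (C1 ⊕ C2) ⊕ M1.
byte 0: 01001111 ^ 01110101 = 00111010
byte 1: 10101000 ^ 01110000 = 11011000
byte 2: 10010001 ^ 01100100 = 11110101
byte 3: 10000010 ^ 01100001 = 11100011
byte 4: 01010010 ^ 01110100 = 00100110
byte 5: 01010100 ^ 01100101 = 00110001
byte 6: 11100001 ^ 00100000 = 11000001
byte 7: 10010111 ^ 01000111 = 11010000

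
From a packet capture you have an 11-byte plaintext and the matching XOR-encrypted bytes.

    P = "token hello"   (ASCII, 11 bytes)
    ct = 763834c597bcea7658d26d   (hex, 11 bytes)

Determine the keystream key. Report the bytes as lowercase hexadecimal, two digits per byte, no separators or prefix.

Since ct = P ⊕ key, XORing both sides with P gives key = P ⊕ ct.
74 XOR 76 = 02
6f XOR 38 = 57
6b XOR 34 = 5f
65 XOR c5 = a0
6e XOR 97 = f9
20 XOR bc = 9c
68 XOR ea = 82
65 XOR 76 = 13
6c XOR 58 = 34
6c XOR d2 = be
6f XOR 6d = 02

02575fa0f99c821334be02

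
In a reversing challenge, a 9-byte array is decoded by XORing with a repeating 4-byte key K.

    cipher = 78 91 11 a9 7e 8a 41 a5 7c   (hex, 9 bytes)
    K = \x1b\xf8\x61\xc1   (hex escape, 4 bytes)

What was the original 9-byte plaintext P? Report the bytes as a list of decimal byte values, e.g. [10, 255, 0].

The 4-byte key repeats, so the effective keystream is 1b f8 61 c1 1b f8 61 c1 1b.
byte 0: 120 xor  27 =  99
byte 1: 145 xor 248 = 105
byte 2:  17 xor  97 = 112
byte 3: 169 xor 193 = 104
byte 4: 126 xor  27 = 101
byte 5: 138 xor 248 = 114
byte 6:  65 xor  97 =  32
byte 7: 165 xor 193 = 100
byte 8: 124 xor  27 = 103

[99, 105, 112, 104, 101, 114, 32, 100, 103]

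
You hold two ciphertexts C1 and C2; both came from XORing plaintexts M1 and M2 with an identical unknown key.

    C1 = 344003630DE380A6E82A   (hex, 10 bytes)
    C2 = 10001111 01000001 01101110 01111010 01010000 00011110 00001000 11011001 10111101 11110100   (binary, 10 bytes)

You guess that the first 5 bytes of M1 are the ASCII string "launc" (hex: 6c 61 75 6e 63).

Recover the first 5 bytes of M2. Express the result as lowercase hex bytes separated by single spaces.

First, C1 ⊕ C2 = (M1 ⊕ K) ⊕ (M2 ⊕ K) = M1 ⊕ M2, so the key drops out. Then M2 = (M1 ⊕ M2) ⊕ M1 over the first 5 bytes.
byte 0: (34 ⊕ 8f) ⊕ 6c = bb ⊕ 6c = d7
byte 1: (40 ⊕ 41) ⊕ 61 = 01 ⊕ 61 = 60
byte 2: (03 ⊕ 6e) ⊕ 75 = 6d ⊕ 75 = 18
byte 3: (63 ⊕ 7a) ⊕ 6e = 19 ⊕ 6e = 77
byte 4: (0d ⊕ 50) ⊕ 63 = 5d ⊕ 63 = 3e

d7 60 18 77 3e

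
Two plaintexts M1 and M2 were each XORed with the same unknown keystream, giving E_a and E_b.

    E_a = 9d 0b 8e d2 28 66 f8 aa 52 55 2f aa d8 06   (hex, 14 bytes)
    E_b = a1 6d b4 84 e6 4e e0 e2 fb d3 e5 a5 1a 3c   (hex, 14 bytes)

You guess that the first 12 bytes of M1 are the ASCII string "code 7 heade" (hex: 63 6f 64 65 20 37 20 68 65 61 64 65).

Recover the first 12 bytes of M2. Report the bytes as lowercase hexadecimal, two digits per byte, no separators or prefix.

5f095e33ee1f3820cce7ae6a

First, E_a ⊕ E_b = (M1 ⊕ K) ⊕ (M2 ⊕ K) = M1 ⊕ M2, so the key drops out. Then M2 = (M1 ⊕ M2) ⊕ M1 over the first 12 bytes.
byte 0: (9d xor a1) xor 63 = 3c xor 63 = 5f
byte 1: (0b xor 6d) xor 6f = 66 xor 6f = 09
byte 2: (8e xor b4) xor 64 = 3a xor 64 = 5e
byte 3: (d2 xor 84) xor 65 = 56 xor 65 = 33
byte 4: (28 xor e6) xor 20 = ce xor 20 = ee
byte 5: (66 xor 4e) xor 37 = 28 xor 37 = 1f
byte 6: (f8 xor e0) xor 20 = 18 xor 20 = 38
byte 7: (aa xor e2) xor 68 = 48 xor 68 = 20
byte 8: (52 xor fb) xor 65 = a9 xor 65 = cc
byte 9: (55 xor d3) xor 61 = 86 xor 61 = e7
byte 10: (2f xor e5) xor 64 = ca xor 64 = ae
byte 11: (aa xor a5) xor 65 = 0f xor 65 = 6a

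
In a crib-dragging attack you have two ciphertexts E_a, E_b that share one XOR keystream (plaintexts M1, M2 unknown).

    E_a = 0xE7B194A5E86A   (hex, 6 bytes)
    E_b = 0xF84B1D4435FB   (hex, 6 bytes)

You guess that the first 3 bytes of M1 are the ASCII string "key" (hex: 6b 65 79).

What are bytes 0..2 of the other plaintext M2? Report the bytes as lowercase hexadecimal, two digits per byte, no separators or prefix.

First, E_a ⊕ E_b = (M1 ⊕ K) ⊕ (M2 ⊕ K) = M1 ⊕ M2, so the key drops out. Then M2 = (M1 ⊕ M2) ⊕ M1 over the first 3 bytes.
byte 0: (e7 xor f8) xor 6b = 1f xor 6b = 74
byte 1: (b1 xor 4b) xor 65 = fa xor 65 = 9f
byte 2: (94 xor 1d) xor 79 = 89 xor 79 = f0

749ff0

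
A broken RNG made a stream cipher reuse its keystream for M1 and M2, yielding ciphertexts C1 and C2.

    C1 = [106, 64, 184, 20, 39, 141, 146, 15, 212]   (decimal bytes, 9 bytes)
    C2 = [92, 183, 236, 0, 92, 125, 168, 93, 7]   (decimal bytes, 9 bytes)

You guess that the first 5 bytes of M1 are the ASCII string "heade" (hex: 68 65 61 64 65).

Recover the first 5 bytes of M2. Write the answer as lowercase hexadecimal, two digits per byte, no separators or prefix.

First, C1 ⊕ C2 = (M1 ⊕ K) ⊕ (M2 ⊕ K) = M1 ⊕ M2, so the key drops out. Then M2 = (M1 ⊕ M2) ⊕ M1 over the first 5 bytes.
byte 0: (6a xor 5c) xor 68 = 36 xor 68 = 5e
byte 1: (40 xor b7) xor 65 = f7 xor 65 = 92
byte 2: (b8 xor ec) xor 61 = 54 xor 61 = 35
byte 3: (14 xor 00) xor 64 = 14 xor 64 = 70
byte 4: (27 xor 5c) xor 65 = 7b xor 65 = 1e

5e9235701e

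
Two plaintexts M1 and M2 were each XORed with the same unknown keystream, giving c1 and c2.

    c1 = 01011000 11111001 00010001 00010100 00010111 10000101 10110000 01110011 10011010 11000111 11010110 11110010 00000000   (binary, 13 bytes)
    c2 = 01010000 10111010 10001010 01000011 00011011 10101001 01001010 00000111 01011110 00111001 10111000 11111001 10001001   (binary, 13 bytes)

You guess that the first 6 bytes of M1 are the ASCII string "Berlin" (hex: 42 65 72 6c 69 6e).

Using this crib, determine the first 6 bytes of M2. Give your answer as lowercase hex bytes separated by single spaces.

4a 26 e9 3b 65 42

First, c1 ⊕ c2 = (M1 ⊕ K) ⊕ (M2 ⊕ K) = M1 ⊕ M2, so the key drops out. Then M2 = (M1 ⊕ M2) ⊕ M1 over the first 6 bytes.
byte 0: (58 ^ 50) ^ 42 = 08 ^ 42 = 4a
byte 1: (f9 ^ ba) ^ 65 = 43 ^ 65 = 26
byte 2: (11 ^ 8a) ^ 72 = 9b ^ 72 = e9
byte 3: (14 ^ 43) ^ 6c = 57 ^ 6c = 3b
byte 4: (17 ^ 1b) ^ 69 = 0c ^ 69 = 65
byte 5: (85 ^ a9) ^ 6e = 2c ^ 6e = 42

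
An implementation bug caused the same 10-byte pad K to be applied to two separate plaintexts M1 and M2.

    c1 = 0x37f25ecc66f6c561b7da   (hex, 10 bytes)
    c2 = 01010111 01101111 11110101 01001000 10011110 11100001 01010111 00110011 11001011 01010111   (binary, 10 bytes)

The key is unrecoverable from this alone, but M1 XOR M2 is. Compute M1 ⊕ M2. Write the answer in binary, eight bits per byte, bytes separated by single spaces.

c1 ⊕ c2 = (M1 ⊕ K) ⊕ (M2 ⊕ K) = M1 ⊕ M2 — the shared key cancels under XOR.
37 ⊕ 57 = 60
f2 ⊕ 6f = 9d
5e ⊕ f5 = ab
cc ⊕ 48 = 84
66 ⊕ 9e = f8
f6 ⊕ e1 = 17
c5 ⊕ 57 = 92
61 ⊕ 33 = 52
b7 ⊕ cb = 7c
da ⊕ 57 = 8d

01100000 10011101 10101011 10000100 11111000 00010111 10010010 01010010 01111100 10001101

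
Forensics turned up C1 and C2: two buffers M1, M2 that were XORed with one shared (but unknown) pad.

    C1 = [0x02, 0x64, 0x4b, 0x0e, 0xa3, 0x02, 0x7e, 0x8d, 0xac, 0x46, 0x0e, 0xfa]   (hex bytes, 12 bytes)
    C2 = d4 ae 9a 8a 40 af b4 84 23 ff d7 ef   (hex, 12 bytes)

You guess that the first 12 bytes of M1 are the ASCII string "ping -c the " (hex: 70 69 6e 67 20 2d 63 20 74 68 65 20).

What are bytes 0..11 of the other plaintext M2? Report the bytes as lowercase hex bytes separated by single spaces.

First, C1 ⊕ C2 = (M1 ⊕ K) ⊕ (M2 ⊕ K) = M1 ⊕ M2, so the key drops out. Then M2 = (M1 ⊕ M2) ⊕ M1 over the first 12 bytes.
byte 0: (02 ⊕ d4) ⊕ 70 = d6 ⊕ 70 = a6
byte 1: (64 ⊕ ae) ⊕ 69 = ca ⊕ 69 = a3
byte 2: (4b ⊕ 9a) ⊕ 6e = d1 ⊕ 6e = bf
byte 3: (0e ⊕ 8a) ⊕ 67 = 84 ⊕ 67 = e3
byte 4: (a3 ⊕ 40) ⊕ 20 = e3 ⊕ 20 = c3
byte 5: (02 ⊕ af) ⊕ 2d = ad ⊕ 2d = 80
byte 6: (7e ⊕ b4) ⊕ 63 = ca ⊕ 63 = a9
byte 7: (8d ⊕ 84) ⊕ 20 = 09 ⊕ 20 = 29
byte 8: (ac ⊕ 23) ⊕ 74 = 8f ⊕ 74 = fb
byte 9: (46 ⊕ ff) ⊕ 68 = b9 ⊕ 68 = d1
byte 10: (0e ⊕ d7) ⊕ 65 = d9 ⊕ 65 = bc
byte 11: (fa ⊕ ef) ⊕ 20 = 15 ⊕ 20 = 35

a6 a3 bf e3 c3 80 a9 29 fb d1 bc 35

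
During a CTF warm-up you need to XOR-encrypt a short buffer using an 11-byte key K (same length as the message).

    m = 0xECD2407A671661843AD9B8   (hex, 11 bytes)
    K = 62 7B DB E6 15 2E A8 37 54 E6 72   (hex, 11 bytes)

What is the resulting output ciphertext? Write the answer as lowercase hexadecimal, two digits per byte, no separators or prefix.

8ea99b9c7238c9b36e3fca

XOR is its own inverse, so applying the key byte-wise gives the result directly.
236 ⊕  98 = 142
210 ⊕ 123 = 169
 64 ⊕ 219 = 155
122 ⊕ 230 = 156
103 ⊕  21 = 114
 22 ⊕  46 =  56
 97 ⊕ 168 = 201
132 ⊕  55 = 179
 58 ⊕  84 = 110
217 ⊕ 230 =  63
184 ⊕ 114 = 202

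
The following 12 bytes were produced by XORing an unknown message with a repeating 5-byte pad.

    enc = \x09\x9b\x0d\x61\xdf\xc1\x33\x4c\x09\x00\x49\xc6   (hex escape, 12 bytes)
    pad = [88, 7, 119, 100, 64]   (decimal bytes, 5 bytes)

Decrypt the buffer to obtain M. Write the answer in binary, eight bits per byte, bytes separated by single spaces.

The 5-byte key repeats, so the effective keystream is 58 07 77 64 40 58 07 77 64 40 58 07.
byte 0: 09 xor 58 = 51
byte 1: 9b xor 07 = 9c
byte 2: 0d xor 77 = 7a
byte 3: 61 xor 64 = 05
byte 4: df xor 40 = 9f
byte 5: c1 xor 58 = 99
byte 6: 33 xor 07 = 34
byte 7: 4c xor 77 = 3b
byte 8: 09 xor 64 = 6d
byte 9: 00 xor 40 = 40
byte 10: 49 xor 58 = 11
byte 11: c6 xor 07 = c1

01010001 10011100 01111010 00000101 10011111 10011001 00110100 00111011 01101101 01000000 00010001 11000001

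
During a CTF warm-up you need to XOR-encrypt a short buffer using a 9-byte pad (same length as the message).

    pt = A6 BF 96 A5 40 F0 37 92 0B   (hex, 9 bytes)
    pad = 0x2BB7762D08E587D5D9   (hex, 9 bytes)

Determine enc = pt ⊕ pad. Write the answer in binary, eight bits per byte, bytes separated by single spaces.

XOR is its own inverse, so applying the key byte-wise gives the result directly.
byte 0: 10100110 ⊕ 00101011 = 10001101
byte 1: 10111111 ⊕ 10110111 = 00001000
byte 2: 10010110 ⊕ 01110110 = 11100000
byte 3: 10100101 ⊕ 00101101 = 10001000
byte 4: 01000000 ⊕ 00001000 = 01001000
byte 5: 11110000 ⊕ 11100101 = 00010101
byte 6: 00110111 ⊕ 10000111 = 10110000
byte 7: 10010010 ⊕ 11010101 = 01000111
byte 8: 00001011 ⊕ 11011001 = 11010010

10001101 00001000 11100000 10001000 01001000 00010101 10110000 01000111 11010010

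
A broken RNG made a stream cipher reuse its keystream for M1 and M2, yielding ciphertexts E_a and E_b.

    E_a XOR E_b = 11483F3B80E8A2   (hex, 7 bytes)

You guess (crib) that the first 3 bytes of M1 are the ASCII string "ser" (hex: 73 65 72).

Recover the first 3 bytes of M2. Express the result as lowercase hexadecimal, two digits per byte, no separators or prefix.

622d4d

Since E_a ⊕ E_b = M1 ⊕ M2, XORing with the guessed M1 bytes yields the corresponding M2 bytes: M2 = (E_a ⊕ E_b) ⊕ M1.
00010001 xor 01110011 = 01100010
01001000 xor 01100101 = 00101101
00111111 xor 01110010 = 01001101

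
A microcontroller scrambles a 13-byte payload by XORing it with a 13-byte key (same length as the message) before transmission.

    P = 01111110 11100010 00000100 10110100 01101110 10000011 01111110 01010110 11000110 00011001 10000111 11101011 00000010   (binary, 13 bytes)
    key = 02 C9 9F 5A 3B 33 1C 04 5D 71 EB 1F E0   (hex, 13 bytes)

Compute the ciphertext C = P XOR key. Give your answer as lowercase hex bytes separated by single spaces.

byte 0: 7e ^ 02 = 7c
byte 1: e2 ^ c9 = 2b
byte 2: 04 ^ 9f = 9b
byte 3: b4 ^ 5a = ee
byte 4: 6e ^ 3b = 55
byte 5: 83 ^ 33 = b0
byte 6: 7e ^ 1c = 62
byte 7: 56 ^ 04 = 52
byte 8: c6 ^ 5d = 9b
byte 9: 19 ^ 71 = 68
byte 10: 87 ^ eb = 6c
byte 11: eb ^ 1f = f4
byte 12: 02 ^ e0 = e2

7c 2b 9b ee 55 b0 62 52 9b 68 6c f4 e2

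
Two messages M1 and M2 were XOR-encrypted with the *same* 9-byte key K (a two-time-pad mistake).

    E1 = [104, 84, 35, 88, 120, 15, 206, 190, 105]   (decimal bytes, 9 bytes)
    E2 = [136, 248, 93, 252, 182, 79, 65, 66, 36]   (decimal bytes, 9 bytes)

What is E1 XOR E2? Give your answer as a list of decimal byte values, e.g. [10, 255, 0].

E1 ⊕ E2 = (M1 ⊕ K) ⊕ (M2 ⊕ K) = M1 ⊕ M2 — the shared key cancels under XOR.
byte 0: 01101000 XOR 10001000 = 11100000
byte 1: 01010100 XOR 11111000 = 10101100
byte 2: 00100011 XOR 01011101 = 01111110
byte 3: 01011000 XOR 11111100 = 10100100
byte 4: 01111000 XOR 10110110 = 11001110
byte 5: 00001111 XOR 01001111 = 01000000
byte 6: 11001110 XOR 01000001 = 10001111
byte 7: 10111110 XOR 01000010 = 11111100
byte 8: 01101001 XOR 00100100 = 01001101

[224, 172, 126, 164, 206, 64, 143, 252, 77]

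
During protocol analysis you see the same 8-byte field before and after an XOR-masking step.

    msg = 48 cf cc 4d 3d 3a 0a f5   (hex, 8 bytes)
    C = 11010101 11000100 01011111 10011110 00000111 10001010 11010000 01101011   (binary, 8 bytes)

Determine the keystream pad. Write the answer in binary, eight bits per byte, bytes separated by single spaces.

10011101 00001011 10010011 11010011 00111010 10110000 11011010 10011110

Since C = msg ⊕ pad, XORing both sides with msg gives pad = msg ⊕ C.
 72 xor 213 = 157
207 xor 196 =  11
204 xor  95 = 147
 77 xor 158 = 211
 61 xor   7 =  58
 58 xor 138 = 176
 10 xor 208 = 218
245 xor 107 = 158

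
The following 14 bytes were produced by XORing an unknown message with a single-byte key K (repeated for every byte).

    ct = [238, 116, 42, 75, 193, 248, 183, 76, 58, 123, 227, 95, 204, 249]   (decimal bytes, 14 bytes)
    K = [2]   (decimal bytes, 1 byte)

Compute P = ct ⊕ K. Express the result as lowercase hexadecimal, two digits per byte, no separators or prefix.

The 1-byte key repeats, so the effective keystream is 02 02 02 02 02 02 02 02 02 02 02 02 02 02.
byte 0: 11101110 ^ 00000010 = 11101100
byte 1: 01110100 ^ 00000010 = 01110110
byte 2: 00101010 ^ 00000010 = 00101000
byte 3: 01001011 ^ 00000010 = 01001001
byte 4: 11000001 ^ 00000010 = 11000011
byte 5: 11111000 ^ 00000010 = 11111010
byte 6: 10110111 ^ 00000010 = 10110101
byte 7: 01001100 ^ 00000010 = 01001110
byte 8: 00111010 ^ 00000010 = 00111000
byte 9: 01111011 ^ 00000010 = 01111001
byte 10: 11100011 ^ 00000010 = 11100001
byte 11: 01011111 ^ 00000010 = 01011101
byte 12: 11001100 ^ 00000010 = 11001110
byte 13: 11111001 ^ 00000010 = 11111011

ec762849c3fab54e3879e15dcefb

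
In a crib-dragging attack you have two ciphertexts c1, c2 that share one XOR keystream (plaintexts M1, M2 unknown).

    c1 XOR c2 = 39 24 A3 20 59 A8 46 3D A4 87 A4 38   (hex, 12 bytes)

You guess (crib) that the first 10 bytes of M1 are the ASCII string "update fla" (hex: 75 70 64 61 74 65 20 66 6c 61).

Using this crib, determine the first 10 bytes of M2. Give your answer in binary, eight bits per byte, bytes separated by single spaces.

Since c1 ⊕ c2 = M1 ⊕ M2, XORing with the guessed M1 bytes yields the corresponding M2 bytes: M2 = (c1 ⊕ c2) ⊕ M1.
00111001 xor 01110101 = 01001100
00100100 xor 01110000 = 01010100
10100011 xor 01100100 = 11000111
00100000 xor 01100001 = 01000001
01011001 xor 01110100 = 00101101
10101000 xor 01100101 = 11001101
01000110 xor 00100000 = 01100110
00111101 xor 01100110 = 01011011
10100100 xor 01101100 = 11001000
10000111 xor 01100001 = 11100110

01001100 01010100 11000111 01000001 00101101 11001101 01100110 01011011 11001000 11100110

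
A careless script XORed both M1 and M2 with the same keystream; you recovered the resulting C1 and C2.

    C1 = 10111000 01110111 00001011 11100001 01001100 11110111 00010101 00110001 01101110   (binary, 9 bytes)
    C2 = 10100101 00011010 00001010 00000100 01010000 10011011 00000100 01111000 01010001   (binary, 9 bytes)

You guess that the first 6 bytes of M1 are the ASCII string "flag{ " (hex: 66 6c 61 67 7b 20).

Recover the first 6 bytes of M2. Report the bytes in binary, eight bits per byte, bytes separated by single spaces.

First, C1 ⊕ C2 = (M1 ⊕ K) ⊕ (M2 ⊕ K) = M1 ⊕ M2, so the key drops out. Then M2 = (M1 ⊕ M2) ⊕ M1 over the first 6 bytes.
byte 0: (b8 ^ a5) ^ 66 = 1d ^ 66 = 7b
byte 1: (77 ^ 1a) ^ 6c = 6d ^ 6c = 01
byte 2: (0b ^ 0a) ^ 61 = 01 ^ 61 = 60
byte 3: (e1 ^ 04) ^ 67 = e5 ^ 67 = 82
byte 4: (4c ^ 50) ^ 7b = 1c ^ 7b = 67
byte 5: (f7 ^ 9b) ^ 20 = 6c ^ 20 = 4c

01111011 00000001 01100000 10000010 01100111 01001100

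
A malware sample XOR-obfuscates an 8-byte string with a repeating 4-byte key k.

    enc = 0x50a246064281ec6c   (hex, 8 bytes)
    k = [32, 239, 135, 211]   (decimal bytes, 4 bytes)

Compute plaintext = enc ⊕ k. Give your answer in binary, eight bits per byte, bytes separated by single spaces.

The 4-byte key repeats, so the effective keystream is 20 ef 87 d3 20 ef 87 d3.
byte 0: 50 ^ 20 = 70
byte 1: a2 ^ ef = 4d
byte 2: 46 ^ 87 = c1
byte 3: 06 ^ d3 = d5
byte 4: 42 ^ 20 = 62
byte 5: 81 ^ ef = 6e
byte 6: ec ^ 87 = 6b
byte 7: 6c ^ d3 = bf

01110000 01001101 11000001 11010101 01100010 01101110 01101011 10111111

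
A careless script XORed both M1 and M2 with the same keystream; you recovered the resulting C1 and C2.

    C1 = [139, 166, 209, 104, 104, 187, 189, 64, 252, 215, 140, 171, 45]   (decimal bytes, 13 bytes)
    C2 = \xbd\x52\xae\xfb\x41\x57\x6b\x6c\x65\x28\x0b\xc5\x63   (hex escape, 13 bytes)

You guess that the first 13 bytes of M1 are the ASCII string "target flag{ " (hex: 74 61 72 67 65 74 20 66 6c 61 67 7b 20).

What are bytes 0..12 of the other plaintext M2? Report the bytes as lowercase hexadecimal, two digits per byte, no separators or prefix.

First, C1 ⊕ C2 = (M1 ⊕ K) ⊕ (M2 ⊕ K) = M1 ⊕ M2, so the key drops out. Then M2 = (M1 ⊕ M2) ⊕ M1 over the first 13 bytes.
byte 0: (8b xor bd) xor 74 = 36 xor 74 = 42
byte 1: (a6 xor 52) xor 61 = f4 xor 61 = 95
byte 2: (d1 xor ae) xor 72 = 7f xor 72 = 0d
byte 3: (68 xor fb) xor 67 = 93 xor 67 = f4
byte 4: (68 xor 41) xor 65 = 29 xor 65 = 4c
byte 5: (bb xor 57) xor 74 = ec xor 74 = 98
byte 6: (bd xor 6b) xor 20 = d6 xor 20 = f6
byte 7: (40 xor 6c) xor 66 = 2c xor 66 = 4a
byte 8: (fc xor 65) xor 6c = 99 xor 6c = f5
byte 9: (d7 xor 28) xor 61 = ff xor 61 = 9e
byte 10: (8c xor 0b) xor 67 = 87 xor 67 = e0
byte 11: (ab xor c5) xor 7b = 6e xor 7b = 15
byte 12: (2d xor 63) xor 20 = 4e xor 20 = 6e

42950df44c98f64af59ee0156e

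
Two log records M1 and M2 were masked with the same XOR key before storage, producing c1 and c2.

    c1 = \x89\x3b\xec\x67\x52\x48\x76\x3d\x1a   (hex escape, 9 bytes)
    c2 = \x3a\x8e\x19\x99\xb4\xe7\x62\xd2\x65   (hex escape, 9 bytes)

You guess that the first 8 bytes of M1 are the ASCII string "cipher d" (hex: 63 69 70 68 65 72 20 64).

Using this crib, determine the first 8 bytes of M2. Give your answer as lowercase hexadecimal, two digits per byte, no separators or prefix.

d0dc859683dd348b

First, c1 ⊕ c2 = (M1 ⊕ K) ⊕ (M2 ⊕ K) = M1 ⊕ M2, so the key drops out. Then M2 = (M1 ⊕ M2) ⊕ M1 over the first 8 bytes.
byte 0: (89 xor 3a) xor 63 = b3 xor 63 = d0
byte 1: (3b xor 8e) xor 69 = b5 xor 69 = dc
byte 2: (ec xor 19) xor 70 = f5 xor 70 = 85
byte 3: (67 xor 99) xor 68 = fe xor 68 = 96
byte 4: (52 xor b4) xor 65 = e6 xor 65 = 83
byte 5: (48 xor e7) xor 72 = af xor 72 = dd
byte 6: (76 xor 62) xor 20 = 14 xor 20 = 34
byte 7: (3d xor d2) xor 64 = ef xor 64 = 8b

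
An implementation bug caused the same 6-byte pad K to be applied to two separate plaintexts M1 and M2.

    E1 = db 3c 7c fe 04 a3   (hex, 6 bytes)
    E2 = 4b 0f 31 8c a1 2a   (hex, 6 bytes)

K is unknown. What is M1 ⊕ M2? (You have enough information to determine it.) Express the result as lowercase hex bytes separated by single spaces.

90 33 4d 72 a5 89

E1 ⊕ E2 = (M1 ⊕ K) ⊕ (M2 ⊕ K) = M1 ⊕ M2 — the shared key cancels under XOR.
byte 0: 11011011 XOR 01001011 = 10010000
byte 1: 00111100 XOR 00001111 = 00110011
byte 2: 01111100 XOR 00110001 = 01001101
byte 3: 11111110 XOR 10001100 = 01110010
byte 4: 00000100 XOR 10100001 = 10100101
byte 5: 10100011 XOR 00101010 = 10001001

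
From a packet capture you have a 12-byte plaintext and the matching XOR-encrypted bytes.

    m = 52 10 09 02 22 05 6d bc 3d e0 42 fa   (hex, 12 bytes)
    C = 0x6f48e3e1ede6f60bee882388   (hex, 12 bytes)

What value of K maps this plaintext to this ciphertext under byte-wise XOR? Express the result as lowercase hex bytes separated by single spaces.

3d 58 ea e3 cf e3 9b b7 d3 68 61 72

Since C = m ⊕ K, XORing both sides with m gives K = m ⊕ C.
52 XOR 6f = 3d
10 XOR 48 = 58
09 XOR e3 = ea
02 XOR e1 = e3
22 XOR ed = cf
05 XOR e6 = e3
6d XOR f6 = 9b
bc XOR 0b = b7
3d XOR ee = d3
e0 XOR 88 = 68
42 XOR 23 = 61
fa XOR 88 = 72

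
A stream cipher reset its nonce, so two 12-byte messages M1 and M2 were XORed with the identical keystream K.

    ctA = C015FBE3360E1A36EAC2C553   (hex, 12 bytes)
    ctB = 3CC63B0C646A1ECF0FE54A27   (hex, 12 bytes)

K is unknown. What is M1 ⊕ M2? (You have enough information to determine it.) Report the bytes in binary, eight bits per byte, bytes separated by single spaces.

ctA ⊕ ctB = (M1 ⊕ K) ⊕ (M2 ⊕ K) = M1 ⊕ M2 — the shared key cancels under XOR.
c0 ⊕ 3c = fc
15 ⊕ c6 = d3
fb ⊕ 3b = c0
e3 ⊕ 0c = ef
36 ⊕ 64 = 52
0e ⊕ 6a = 64
1a ⊕ 1e = 04
36 ⊕ cf = f9
ea ⊕ 0f = e5
c2 ⊕ e5 = 27
c5 ⊕ 4a = 8f
53 ⊕ 27 = 74

11111100 11010011 11000000 11101111 01010010 01100100 00000100 11111001 11100101 00100111 10001111 01110100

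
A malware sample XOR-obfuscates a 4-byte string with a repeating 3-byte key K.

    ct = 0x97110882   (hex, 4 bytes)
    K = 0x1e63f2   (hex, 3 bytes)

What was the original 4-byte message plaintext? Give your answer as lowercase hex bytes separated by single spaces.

89 72 fa 9c

The 3-byte key repeats, so the effective keystream is 1e 63 f2 1e.
byte 0: 10010111 XOR 00011110 = 10001001
byte 1: 00010001 XOR 01100011 = 01110010
byte 2: 00001000 XOR 11110010 = 11111010
byte 3: 10000010 XOR 00011110 = 10011100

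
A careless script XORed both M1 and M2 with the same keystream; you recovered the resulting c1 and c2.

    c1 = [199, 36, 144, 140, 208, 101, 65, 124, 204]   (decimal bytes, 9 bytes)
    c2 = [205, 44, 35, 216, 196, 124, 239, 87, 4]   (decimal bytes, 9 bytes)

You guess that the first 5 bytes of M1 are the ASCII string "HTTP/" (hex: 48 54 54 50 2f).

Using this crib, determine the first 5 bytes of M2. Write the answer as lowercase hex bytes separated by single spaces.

First, c1 ⊕ c2 = (M1 ⊕ K) ⊕ (M2 ⊕ K) = M1 ⊕ M2, so the key drops out. Then M2 = (M1 ⊕ M2) ⊕ M1 over the first 5 bytes.
byte 0: (c7 ^ cd) ^ 48 = 0a ^ 48 = 42
byte 1: (24 ^ 2c) ^ 54 = 08 ^ 54 = 5c
byte 2: (90 ^ 23) ^ 54 = b3 ^ 54 = e7
byte 3: (8c ^ d8) ^ 50 = 54 ^ 50 = 04
byte 4: (d0 ^ c4) ^ 2f = 14 ^ 2f = 3b

42 5c e7 04 3b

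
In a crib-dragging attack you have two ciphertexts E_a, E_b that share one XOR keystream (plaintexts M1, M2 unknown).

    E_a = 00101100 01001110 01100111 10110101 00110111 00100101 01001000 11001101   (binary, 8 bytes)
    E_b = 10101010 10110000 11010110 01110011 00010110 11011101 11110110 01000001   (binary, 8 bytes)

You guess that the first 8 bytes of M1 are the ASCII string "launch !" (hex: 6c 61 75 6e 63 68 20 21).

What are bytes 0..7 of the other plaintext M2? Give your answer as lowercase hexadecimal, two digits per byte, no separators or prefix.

First, E_a ⊕ E_b = (M1 ⊕ K) ⊕ (M2 ⊕ K) = M1 ⊕ M2, so the key drops out. Then M2 = (M1 ⊕ M2) ⊕ M1 over the first 8 bytes.
byte 0: (2c XOR aa) XOR 6c = 86 XOR 6c = ea
byte 1: (4e XOR b0) XOR 61 = fe XOR 61 = 9f
byte 2: (67 XOR d6) XOR 75 = b1 XOR 75 = c4
byte 3: (b5 XOR 73) XOR 6e = c6 XOR 6e = a8
byte 4: (37 XOR 16) XOR 63 = 21 XOR 63 = 42
byte 5: (25 XOR dd) XOR 68 = f8 XOR 68 = 90
byte 6: (48 XOR f6) XOR 20 = be XOR 20 = 9e
byte 7: (cd XOR 41) XOR 21 = 8c XOR 21 = ad

ea9fc4a842909ead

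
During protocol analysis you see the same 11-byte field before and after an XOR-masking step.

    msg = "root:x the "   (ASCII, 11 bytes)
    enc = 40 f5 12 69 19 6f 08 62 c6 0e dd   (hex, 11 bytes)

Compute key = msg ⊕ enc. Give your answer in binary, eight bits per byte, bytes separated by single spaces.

Since enc = msg ⊕ key, XORing both sides with msg gives key = msg ⊕ enc.
byte 0: 114 ⊕  64 =  50
byte 1: 111 ⊕ 245 = 154
byte 2: 111 ⊕  18 = 125
byte 3: 116 ⊕ 105 =  29
byte 4:  58 ⊕  25 =  35
byte 5: 120 ⊕ 111 =  23
byte 6:  32 ⊕   8 =  40
byte 7: 116 ⊕  98 =  22
byte 8: 104 ⊕ 198 = 174
byte 9: 101 ⊕  14 = 107
byte 10:  32 ⊕ 221 = 253

00110010 10011010 01111101 00011101 00100011 00010111 00101000 00010110 10101110 01101011 11111101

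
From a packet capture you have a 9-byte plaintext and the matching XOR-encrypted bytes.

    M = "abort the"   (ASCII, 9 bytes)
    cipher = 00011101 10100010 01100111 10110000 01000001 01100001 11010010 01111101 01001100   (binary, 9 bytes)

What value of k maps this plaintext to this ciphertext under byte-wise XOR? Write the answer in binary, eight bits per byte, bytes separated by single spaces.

Since cipher = M ⊕ k, XORing both sides with M gives k = M ⊕ cipher.
61 ^ 1d = 7c
62 ^ a2 = c0
6f ^ 67 = 08
72 ^ b0 = c2
74 ^ 41 = 35
20 ^ 61 = 41
74 ^ d2 = a6
68 ^ 7d = 15
65 ^ 4c = 29

01111100 11000000 00001000 11000010 00110101 01000001 10100110 00010101 00101001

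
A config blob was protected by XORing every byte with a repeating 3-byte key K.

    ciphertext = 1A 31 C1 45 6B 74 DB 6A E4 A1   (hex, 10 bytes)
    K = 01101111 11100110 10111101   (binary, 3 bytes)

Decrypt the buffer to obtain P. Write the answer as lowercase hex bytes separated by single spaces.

The 3-byte key repeats, so the effective keystream is 6f e6 bd 6f e6 bd 6f e6 bd 6f.
byte 0: 1a XOR 6f = 75
byte 1: 31 XOR e6 = d7
byte 2: c1 XOR bd = 7c
byte 3: 45 XOR 6f = 2a
byte 4: 6b XOR e6 = 8d
byte 5: 74 XOR bd = c9
byte 6: db XOR 6f = b4
byte 7: 6a XOR e6 = 8c
byte 8: e4 XOR bd = 59
byte 9: a1 XOR 6f = ce

75 d7 7c 2a 8d c9 b4 8c 59 ce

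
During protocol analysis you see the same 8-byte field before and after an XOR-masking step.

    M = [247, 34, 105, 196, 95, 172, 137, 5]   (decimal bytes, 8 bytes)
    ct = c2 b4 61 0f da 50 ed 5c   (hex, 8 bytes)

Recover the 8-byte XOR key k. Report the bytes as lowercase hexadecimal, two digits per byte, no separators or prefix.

Since ct = M ⊕ k, XORing both sides with M gives k = M ⊕ ct.
byte 0: 11110111 XOR 11000010 = 00110101
byte 1: 00100010 XOR 10110100 = 10010110
byte 2: 01101001 XOR 01100001 = 00001000
byte 3: 11000100 XOR 00001111 = 11001011
byte 4: 01011111 XOR 11011010 = 10000101
byte 5: 10101100 XOR 01010000 = 11111100
byte 6: 10001001 XOR 11101101 = 01100100
byte 7: 00000101 XOR 01011100 = 01011001

359608cb85fc6459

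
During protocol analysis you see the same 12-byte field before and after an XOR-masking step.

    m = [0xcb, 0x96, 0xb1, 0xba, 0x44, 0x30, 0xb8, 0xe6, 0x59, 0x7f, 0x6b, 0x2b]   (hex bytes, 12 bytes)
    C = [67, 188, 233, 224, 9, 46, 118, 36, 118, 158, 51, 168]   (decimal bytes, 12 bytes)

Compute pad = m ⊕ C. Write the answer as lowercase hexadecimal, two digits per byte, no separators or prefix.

882a585a4d1ecec22fe15883

Since C = m ⊕ pad, XORing both sides with m gives pad = m ⊕ C.
11001011 ⊕ 01000011 = 10001000
10010110 ⊕ 10111100 = 00101010
10110001 ⊕ 11101001 = 01011000
10111010 ⊕ 11100000 = 01011010
01000100 ⊕ 00001001 = 01001101
00110000 ⊕ 00101110 = 00011110
10111000 ⊕ 01110110 = 11001110
11100110 ⊕ 00100100 = 11000010
01011001 ⊕ 01110110 = 00101111
01111111 ⊕ 10011110 = 11100001
01101011 ⊕ 00110011 = 01011000
00101011 ⊕ 10101000 = 10000011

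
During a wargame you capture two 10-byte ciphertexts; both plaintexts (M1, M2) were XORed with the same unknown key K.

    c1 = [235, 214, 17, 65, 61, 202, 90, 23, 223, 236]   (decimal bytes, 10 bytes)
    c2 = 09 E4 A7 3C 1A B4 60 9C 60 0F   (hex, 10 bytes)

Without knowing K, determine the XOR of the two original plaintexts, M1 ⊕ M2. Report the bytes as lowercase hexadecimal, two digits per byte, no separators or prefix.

e232b67d277e3a8bbfe3

c1 ⊕ c2 = (M1 ⊕ K) ⊕ (M2 ⊕ K) = M1 ⊕ M2 — the shared key cancels under XOR.
eb xor 09 = e2
d6 xor e4 = 32
11 xor a7 = b6
41 xor 3c = 7d
3d xor 1a = 27
ca xor b4 = 7e
5a xor 60 = 3a
17 xor 9c = 8b
df xor 60 = bf
ec xor 0f = e3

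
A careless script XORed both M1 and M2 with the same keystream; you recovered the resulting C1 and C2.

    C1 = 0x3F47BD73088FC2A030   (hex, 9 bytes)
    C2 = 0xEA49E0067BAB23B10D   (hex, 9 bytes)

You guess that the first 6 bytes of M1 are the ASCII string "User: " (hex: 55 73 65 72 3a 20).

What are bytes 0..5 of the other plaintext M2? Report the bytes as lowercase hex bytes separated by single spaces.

First, C1 ⊕ C2 = (M1 ⊕ K) ⊕ (M2 ⊕ K) = M1 ⊕ M2, so the key drops out. Then M2 = (M1 ⊕ M2) ⊕ M1 over the first 6 bytes.
byte 0: (3f ⊕ ea) ⊕ 55 = d5 ⊕ 55 = 80
byte 1: (47 ⊕ 49) ⊕ 73 = 0e ⊕ 73 = 7d
byte 2: (bd ⊕ e0) ⊕ 65 = 5d ⊕ 65 = 38
byte 3: (73 ⊕ 06) ⊕ 72 = 75 ⊕ 72 = 07
byte 4: (08 ⊕ 7b) ⊕ 3a = 73 ⊕ 3a = 49
byte 5: (8f ⊕ ab) ⊕ 20 = 24 ⊕ 20 = 04

80 7d 38 07 49 04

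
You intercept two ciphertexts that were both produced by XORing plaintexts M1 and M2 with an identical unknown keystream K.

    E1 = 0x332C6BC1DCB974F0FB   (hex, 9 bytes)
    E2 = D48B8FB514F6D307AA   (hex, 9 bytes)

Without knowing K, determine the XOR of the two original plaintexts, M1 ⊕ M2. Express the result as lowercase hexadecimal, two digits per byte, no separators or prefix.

E1 ⊕ E2 = (M1 ⊕ K) ⊕ (M2 ⊕ K) = M1 ⊕ M2 — the shared key cancels under XOR.
byte 0: 33 XOR d4 = e7
byte 1: 2c XOR 8b = a7
byte 2: 6b XOR 8f = e4
byte 3: c1 XOR b5 = 74
byte 4: dc XOR 14 = c8
byte 5: b9 XOR f6 = 4f
byte 6: 74 XOR d3 = a7
byte 7: f0 XOR 07 = f7
byte 8: fb XOR aa = 51

e7a7e474c84fa7f751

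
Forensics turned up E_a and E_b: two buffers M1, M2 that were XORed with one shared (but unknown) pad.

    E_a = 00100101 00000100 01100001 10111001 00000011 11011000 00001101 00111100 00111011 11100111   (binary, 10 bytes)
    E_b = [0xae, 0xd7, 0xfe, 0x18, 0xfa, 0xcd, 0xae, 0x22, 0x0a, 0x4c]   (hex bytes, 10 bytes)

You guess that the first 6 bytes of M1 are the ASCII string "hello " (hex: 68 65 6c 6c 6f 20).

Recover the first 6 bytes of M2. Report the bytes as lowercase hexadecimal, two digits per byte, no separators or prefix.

e3b6f3cd9635

First, E_a ⊕ E_b = (M1 ⊕ K) ⊕ (M2 ⊕ K) = M1 ⊕ M2, so the key drops out. Then M2 = (M1 ⊕ M2) ⊕ M1 over the first 6 bytes.
byte 0: (25 xor ae) xor 68 = 8b xor 68 = e3
byte 1: (04 xor d7) xor 65 = d3 xor 65 = b6
byte 2: (61 xor fe) xor 6c = 9f xor 6c = f3
byte 3: (b9 xor 18) xor 6c = a1 xor 6c = cd
byte 4: (03 xor fa) xor 6f = f9 xor 6f = 96
byte 5: (d8 xor cd) xor 20 = 15 xor 20 = 35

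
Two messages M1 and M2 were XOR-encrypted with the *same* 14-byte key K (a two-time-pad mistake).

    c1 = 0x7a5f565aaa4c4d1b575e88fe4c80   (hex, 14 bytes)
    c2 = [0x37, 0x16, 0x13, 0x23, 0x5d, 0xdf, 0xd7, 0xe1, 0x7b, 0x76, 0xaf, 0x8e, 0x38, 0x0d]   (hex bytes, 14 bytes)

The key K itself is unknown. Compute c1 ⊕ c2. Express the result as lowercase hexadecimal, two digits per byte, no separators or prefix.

4d494579f7939afa2c282770748d

c1 ⊕ c2 = (M1 ⊕ K) ⊕ (M2 ⊕ K) = M1 ⊕ M2 — the shared key cancels under XOR.
7a XOR 37 = 4d
5f XOR 16 = 49
56 XOR 13 = 45
5a XOR 23 = 79
aa XOR 5d = f7
4c XOR df = 93
4d XOR d7 = 9a
1b XOR e1 = fa
57 XOR 7b = 2c
5e XOR 76 = 28
88 XOR af = 27
fe XOR 8e = 70
4c XOR 38 = 74
80 XOR 0d = 8d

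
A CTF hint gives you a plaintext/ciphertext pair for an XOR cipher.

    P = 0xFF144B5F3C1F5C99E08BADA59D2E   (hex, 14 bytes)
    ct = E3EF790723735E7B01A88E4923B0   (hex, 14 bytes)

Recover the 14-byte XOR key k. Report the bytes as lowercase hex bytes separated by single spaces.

Since ct = P ⊕ k, XORing both sides with P gives k = P ⊕ ct.
byte 0: ff ⊕ e3 = 1c
byte 1: 14 ⊕ ef = fb
byte 2: 4b ⊕ 79 = 32
byte 3: 5f ⊕ 07 = 58
byte 4: 3c ⊕ 23 = 1f
byte 5: 1f ⊕ 73 = 6c
byte 6: 5c ⊕ 5e = 02
byte 7: 99 ⊕ 7b = e2
byte 8: e0 ⊕ 01 = e1
byte 9: 8b ⊕ a8 = 23
byte 10: ad ⊕ 8e = 23
byte 11: a5 ⊕ 49 = ec
byte 12: 9d ⊕ 23 = be
byte 13: 2e ⊕ b0 = 9e

1c fb 32 58 1f 6c 02 e2 e1 23 23 ec be 9e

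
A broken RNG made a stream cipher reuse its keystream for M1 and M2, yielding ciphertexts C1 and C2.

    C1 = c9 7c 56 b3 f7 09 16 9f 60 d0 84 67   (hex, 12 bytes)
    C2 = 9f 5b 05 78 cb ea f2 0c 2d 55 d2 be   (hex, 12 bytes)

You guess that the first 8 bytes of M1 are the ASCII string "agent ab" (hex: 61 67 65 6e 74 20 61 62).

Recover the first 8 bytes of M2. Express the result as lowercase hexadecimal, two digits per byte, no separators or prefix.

First, C1 ⊕ C2 = (M1 ⊕ K) ⊕ (M2 ⊕ K) = M1 ⊕ M2, so the key drops out. Then M2 = (M1 ⊕ M2) ⊕ M1 over the first 8 bytes.
byte 0: (c9 ^ 9f) ^ 61 = 56 ^ 61 = 37
byte 1: (7c ^ 5b) ^ 67 = 27 ^ 67 = 40
byte 2: (56 ^ 05) ^ 65 = 53 ^ 65 = 36
byte 3: (b3 ^ 78) ^ 6e = cb ^ 6e = a5
byte 4: (f7 ^ cb) ^ 74 = 3c ^ 74 = 48
byte 5: (09 ^ ea) ^ 20 = e3 ^ 20 = c3
byte 6: (16 ^ f2) ^ 61 = e4 ^ 61 = 85
byte 7: (9f ^ 0c) ^ 62 = 93 ^ 62 = f1

374036a548c385f1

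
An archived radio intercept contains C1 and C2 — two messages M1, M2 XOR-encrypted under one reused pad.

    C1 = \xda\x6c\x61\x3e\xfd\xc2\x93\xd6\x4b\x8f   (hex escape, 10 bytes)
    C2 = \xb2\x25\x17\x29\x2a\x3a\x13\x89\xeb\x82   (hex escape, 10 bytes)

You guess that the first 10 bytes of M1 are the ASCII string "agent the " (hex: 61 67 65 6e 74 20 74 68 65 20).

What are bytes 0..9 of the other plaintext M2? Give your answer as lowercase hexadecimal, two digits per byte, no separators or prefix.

092e1379a3d8f437c52d

First, C1 ⊕ C2 = (M1 ⊕ K) ⊕ (M2 ⊕ K) = M1 ⊕ M2, so the key drops out. Then M2 = (M1 ⊕ M2) ⊕ M1 over the first 10 bytes.
byte 0: (da ^ b2) ^ 61 = 68 ^ 61 = 09
byte 1: (6c ^ 25) ^ 67 = 49 ^ 67 = 2e
byte 2: (61 ^ 17) ^ 65 = 76 ^ 65 = 13
byte 3: (3e ^ 29) ^ 6e = 17 ^ 6e = 79
byte 4: (fd ^ 2a) ^ 74 = d7 ^ 74 = a3
byte 5: (c2 ^ 3a) ^ 20 = f8 ^ 20 = d8
byte 6: (93 ^ 13) ^ 74 = 80 ^ 74 = f4
byte 7: (d6 ^ 89) ^ 68 = 5f ^ 68 = 37
byte 8: (4b ^ eb) ^ 65 = a0 ^ 65 = c5
byte 9: (8f ^ 82) ^ 20 = 0d ^ 20 = 2d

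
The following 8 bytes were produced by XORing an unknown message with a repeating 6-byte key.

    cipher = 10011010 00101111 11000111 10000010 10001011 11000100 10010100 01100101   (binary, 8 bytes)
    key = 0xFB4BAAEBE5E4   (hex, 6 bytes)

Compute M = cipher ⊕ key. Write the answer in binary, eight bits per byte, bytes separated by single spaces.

The 6-byte key repeats, so the effective keystream is fb 4b aa eb e5 e4 fb 4b.
byte 0: 10011010 ^ 11111011 = 01100001
byte 1: 00101111 ^ 01001011 = 01100100
byte 2: 11000111 ^ 10101010 = 01101101
byte 3: 10000010 ^ 11101011 = 01101001
byte 4: 10001011 ^ 11100101 = 01101110
byte 5: 11000100 ^ 11100100 = 00100000
byte 6: 10010100 ^ 11111011 = 01101111
byte 7: 01100101 ^ 01001011 = 00101110

01100001 01100100 01101101 01101001 01101110 00100000 01101111 00101110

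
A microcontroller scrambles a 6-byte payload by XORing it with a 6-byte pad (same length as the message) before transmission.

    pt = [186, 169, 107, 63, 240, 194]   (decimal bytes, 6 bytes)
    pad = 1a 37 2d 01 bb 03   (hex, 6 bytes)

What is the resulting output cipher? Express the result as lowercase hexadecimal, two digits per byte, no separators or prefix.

XOR is its own inverse, so applying the key byte-wise gives the result directly.
186 XOR  26 = 160
169 XOR  55 = 158
107 XOR  45 =  70
 63 XOR   1 =  62
240 XOR 187 =  75
194 XOR   3 = 193

a09e463e4bc1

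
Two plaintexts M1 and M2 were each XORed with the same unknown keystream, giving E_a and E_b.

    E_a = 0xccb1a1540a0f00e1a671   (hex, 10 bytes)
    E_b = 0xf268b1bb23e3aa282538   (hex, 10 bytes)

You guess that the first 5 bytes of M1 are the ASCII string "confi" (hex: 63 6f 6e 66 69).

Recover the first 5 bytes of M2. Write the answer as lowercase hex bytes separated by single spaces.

First, E_a ⊕ E_b = (M1 ⊕ K) ⊕ (M2 ⊕ K) = M1 ⊕ M2, so the key drops out. Then M2 = (M1 ⊕ M2) ⊕ M1 over the first 5 bytes.
byte 0: (cc xor f2) xor 63 = 3e xor 63 = 5d
byte 1: (b1 xor 68) xor 6f = d9 xor 6f = b6
byte 2: (a1 xor b1) xor 6e = 10 xor 6e = 7e
byte 3: (54 xor bb) xor 66 = ef xor 66 = 89
byte 4: (0a xor 23) xor 69 = 29 xor 69 = 40

5d b6 7e 89 40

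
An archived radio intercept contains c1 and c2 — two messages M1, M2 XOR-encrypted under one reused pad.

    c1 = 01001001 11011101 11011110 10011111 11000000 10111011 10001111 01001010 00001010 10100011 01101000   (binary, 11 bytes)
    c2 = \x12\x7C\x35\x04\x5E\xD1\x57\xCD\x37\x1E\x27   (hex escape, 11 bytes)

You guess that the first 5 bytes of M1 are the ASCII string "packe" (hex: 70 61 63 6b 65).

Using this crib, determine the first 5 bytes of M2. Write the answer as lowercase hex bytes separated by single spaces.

2b c0 88 f0 fb

First, c1 ⊕ c2 = (M1 ⊕ K) ⊕ (M2 ⊕ K) = M1 ⊕ M2, so the key drops out. Then M2 = (M1 ⊕ M2) ⊕ M1 over the first 5 bytes.
byte 0: (49 xor 12) xor 70 = 5b xor 70 = 2b
byte 1: (dd xor 7c) xor 61 = a1 xor 61 = c0
byte 2: (de xor 35) xor 63 = eb xor 63 = 88
byte 3: (9f xor 04) xor 6b = 9b xor 6b = f0
byte 4: (c0 xor 5e) xor 65 = 9e xor 65 = fb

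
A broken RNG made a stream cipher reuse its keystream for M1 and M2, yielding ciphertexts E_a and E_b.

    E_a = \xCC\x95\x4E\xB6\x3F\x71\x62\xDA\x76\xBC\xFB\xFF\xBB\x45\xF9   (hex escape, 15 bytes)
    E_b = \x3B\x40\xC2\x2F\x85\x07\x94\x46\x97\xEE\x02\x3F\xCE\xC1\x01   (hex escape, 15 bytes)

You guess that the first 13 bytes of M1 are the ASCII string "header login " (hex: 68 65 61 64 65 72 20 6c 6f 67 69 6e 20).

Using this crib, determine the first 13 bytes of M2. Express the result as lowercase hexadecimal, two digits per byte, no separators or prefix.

First, E_a ⊕ E_b = (M1 ⊕ K) ⊕ (M2 ⊕ K) = M1 ⊕ M2, so the key drops out. Then M2 = (M1 ⊕ M2) ⊕ M1 over the first 13 bytes.
byte 0: (cc ^ 3b) ^ 68 = f7 ^ 68 = 9f
byte 1: (95 ^ 40) ^ 65 = d5 ^ 65 = b0
byte 2: (4e ^ c2) ^ 61 = 8c ^ 61 = ed
byte 3: (b6 ^ 2f) ^ 64 = 99 ^ 64 = fd
byte 4: (3f ^ 85) ^ 65 = ba ^ 65 = df
byte 5: (71 ^ 07) ^ 72 = 76 ^ 72 = 04
byte 6: (62 ^ 94) ^ 20 = f6 ^ 20 = d6
byte 7: (da ^ 46) ^ 6c = 9c ^ 6c = f0
byte 8: (76 ^ 97) ^ 6f = e1 ^ 6f = 8e
byte 9: (bc ^ ee) ^ 67 = 52 ^ 67 = 35
byte 10: (fb ^ 02) ^ 69 = f9 ^ 69 = 90
byte 11: (ff ^ 3f) ^ 6e = c0 ^ 6e = ae
byte 12: (bb ^ ce) ^ 20 = 75 ^ 20 = 55

9fb0edfddf04d6f08e3590ae55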